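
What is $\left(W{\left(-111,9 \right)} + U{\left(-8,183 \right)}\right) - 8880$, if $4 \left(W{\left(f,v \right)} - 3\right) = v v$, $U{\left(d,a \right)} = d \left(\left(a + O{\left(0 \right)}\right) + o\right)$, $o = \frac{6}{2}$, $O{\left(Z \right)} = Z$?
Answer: $- \frac{41379}{4} \approx -10345.0$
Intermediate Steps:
$o = 3$ ($o = 6 \cdot \frac{1}{2} = 3$)
$U{\left(d,a \right)} = d \left(3 + a\right)$ ($U{\left(d,a \right)} = d \left(\left(a + 0\right) + 3\right) = d \left(a + 3\right) = d \left(3 + a\right)$)
$W{\left(f,v \right)} = 3 + \frac{v^{2}}{4}$ ($W{\left(f,v \right)} = 3 + \frac{v v}{4} = 3 + \frac{v^{2}}{4}$)
$\left(W{\left(-111,9 \right)} + U{\left(-8,183 \right)}\right) - 8880 = \left(\left(3 + \frac{9^{2}}{4}\right) - 8 \left(3 + 183\right)\right) - 8880 = \left(\left(3 + \frac{1}{4} \cdot 81\right) - 1488\right) - 8880 = \left(\left(3 + \frac{81}{4}\right) - 1488\right) - 8880 = \left(\frac{93}{4} - 1488\right) - 8880 = - \frac{5859}{4} - 8880 = - \frac{41379}{4}$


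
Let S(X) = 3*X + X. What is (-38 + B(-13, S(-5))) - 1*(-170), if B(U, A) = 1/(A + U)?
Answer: 4355/33 ≈ 131.97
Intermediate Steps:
S(X) = 4*X
(-38 + B(-13, S(-5))) - 1*(-170) = (-38 + 1/(4*(-5) - 13)) - 1*(-170) = (-38 + 1/(-20 - 13)) + 170 = (-38 + 1/(-33)) + 170 = (-38 - 1/33) + 170 = -1255/33 + 170 = 4355/33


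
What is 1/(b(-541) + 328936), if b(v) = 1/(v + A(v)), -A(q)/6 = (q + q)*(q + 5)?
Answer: 3480253/1144780500807 ≈ 3.0401e-6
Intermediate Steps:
A(q) = -12*q*(5 + q) (A(q) = -6*(q + q)*(q + 5) = -6*2*q*(5 + q) = -12*q*(5 + q))
b(v) = 1/(v - 12*v*(5 + v))
1/(b(-541) + 328936) = 1/(-1/(-541*(59 + 12*(-541))) + 328936) = 1/(-1*(-1/541)/(59 - 6492) + 328936) = 1/(-1*(-1/541)/(-6433) + 328936) = 1/(-1*(-1/541)*(-1/6433) + 328936) = 1/(-1/3480253 + 328936) = 1/(1144780500807/3480253) = 3480253/1144780500807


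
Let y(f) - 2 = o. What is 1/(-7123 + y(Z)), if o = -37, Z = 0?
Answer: -1/7158 ≈ -0.00013970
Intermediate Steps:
y(f) = -35 (y(f) = 2 - 37 = -35)
1/(-7123 + y(Z)) = 1/(-7123 - 35) = 1/(-7158) = -1/7158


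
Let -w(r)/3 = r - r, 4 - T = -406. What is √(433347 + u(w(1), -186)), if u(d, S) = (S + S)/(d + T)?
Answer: 3*√2023485505/205 ≈ 658.29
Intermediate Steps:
T = 410 (T = 4 - 1*(-406) = 4 + 406 = 410)
w(r) = 0 (w(r) = -3*(r - r) = -3*0 = 0)
u(d, S) = 2*S/(410 + d) (u(d, S) = (S + S)/(d + 410) = (2*S)/(410 + d) = 2*S/(410 + d))
√(433347 + u(w(1), -186)) = √(433347 + 2*(-186)/(410 + 0)) = √(433347 + 2*(-186)/410) = √(433347 + 2*(-186)*(1/410)) = √(433347 - 186/205) = √(88835949/205) = 3*√2023485505/205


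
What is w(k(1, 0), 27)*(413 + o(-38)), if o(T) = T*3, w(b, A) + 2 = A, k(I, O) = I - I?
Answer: 7475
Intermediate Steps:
k(I, O) = 0
w(b, A) = -2 + A
o(T) = 3*T
w(k(1, 0), 27)*(413 + o(-38)) = (-2 + 27)*(413 + 3*(-38)) = 25*(413 - 114) = 25*299 = 7475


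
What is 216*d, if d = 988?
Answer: 213408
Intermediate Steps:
216*d = 216*988 = 213408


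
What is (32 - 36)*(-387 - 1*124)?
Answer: 2044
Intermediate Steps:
(32 - 36)*(-387 - 1*124) = -4*(-387 - 124) = -4*(-511) = 2044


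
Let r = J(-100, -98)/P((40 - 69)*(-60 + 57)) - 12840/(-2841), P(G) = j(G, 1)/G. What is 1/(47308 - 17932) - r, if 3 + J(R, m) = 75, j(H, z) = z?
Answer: -174384395341/27819072 ≈ -6268.5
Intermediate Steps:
J(R, m) = 72 (J(R, m) = -3 + 75 = 72)
P(G) = 1/G
r = 5936288/947 (r = 72/(1/((40 - 69)*(-60 + 57))) - 12840/(-2841) = 72/(1/(-29*(-3))) - 12840*(-1/2841) = 72/(1/87) + 4280/947 = 72*87 + 4280/947 = 6264 + 4280/947 = 5936288/947 ≈ 6268.5)
1/(47308 - 17932) - r = 1/(47308 - 17932) - 1*5936288/947 = 1/29376 - 5936288/947 = -174384395341/27819072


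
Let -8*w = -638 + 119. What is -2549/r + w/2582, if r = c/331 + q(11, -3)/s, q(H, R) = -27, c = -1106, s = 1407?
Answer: 8173936941083/10776090608 ≈ 758.53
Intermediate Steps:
w = 519/8 (w = -(-638 + 119)/8 = -⅛*(-519) = 519/8 ≈ 64.875)
r = -521693/155239 (r = -1106/331 - 27/1407 = -1106*1/331 - 27*1/1407 = -1106/331 - 9/469 = -521693/155239 ≈ -3.3606)
-2549/r + w/2582 = -2549/(-521693/155239) + (519/8)/2582 = -2549*(-155239/521693) + (519/8)*(1/2582) = 395704211/521693 + 519/20656 = 8173936941083/10776090608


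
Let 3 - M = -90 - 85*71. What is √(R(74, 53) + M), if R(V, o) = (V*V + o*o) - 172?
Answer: √14241 ≈ 119.34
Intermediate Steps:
R(V, o) = -172 + V² + o² (R(V, o) = (V² + o²) - 172 = -172 + V² + o²)
M = 6128 (M = 3 - (-90 - 85*71) = 3 - (-90 - 6035) = 3 - 1*(-6125) = 3 + 6125 = 6128)
√(R(74, 53) + M) = √((-172 + 74² + 53²) + 6128) = √((-172 + 5476 + 2809) + 6128) = √(8113 + 6128) = √14241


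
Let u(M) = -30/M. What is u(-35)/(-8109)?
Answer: -2/18921 ≈ -0.00010570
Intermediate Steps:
u(-35)/(-8109) = -30/(-35)/(-8109) = -30*(-1/35)*(-1/8109) = (6/7)*(-1/8109) = -2/18921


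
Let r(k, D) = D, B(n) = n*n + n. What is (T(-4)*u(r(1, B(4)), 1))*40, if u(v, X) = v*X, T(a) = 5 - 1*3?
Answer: 1600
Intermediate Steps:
T(a) = 2 (T(a) = 5 - 3 = 2)
B(n) = n + n² (B(n) = n² + n = n + n²)
u(v, X) = X*v
(T(-4)*u(r(1, B(4)), 1))*40 = (2*(1*(4*(1 + 4))))*40 = (2*(1*(4*5)))*40 = (2*(1*20))*40 = (2*20)*40 = 40*40 = 1600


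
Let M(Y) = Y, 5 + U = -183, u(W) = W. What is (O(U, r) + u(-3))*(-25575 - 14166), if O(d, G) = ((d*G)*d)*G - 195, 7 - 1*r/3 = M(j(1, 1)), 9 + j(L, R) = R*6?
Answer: -1264137444882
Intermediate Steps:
j(L, R) = -9 + 6*R (j(L, R) = -9 + R*6 = -9 + 6*R)
U = -188 (U = -5 - 183 = -188)
r = 30 (r = 21 - 3*(-9 + 6*1) = 21 - 3*(-9 + 6) = 21 - 3*(-3) = 21 + 9 = 30)
O(d, G) = -195 + G²*d² (O(d, G) = ((G*d)*d)*G - 195 = (G*d²)*G - 195 = G²*d² - 195 = -195 + G²*d²)
(O(U, r) + u(-3))*(-25575 - 14166) = ((-195 + 30²*(-188)²) - 3)*(-25575 - 14166) = ((-195 + 900*35344) - 3)*(-39741) = ((-195 + 31809600) - 3)*(-39741) = (31809405 - 3)*(-39741) = 31809402*(-39741) = -1264137444882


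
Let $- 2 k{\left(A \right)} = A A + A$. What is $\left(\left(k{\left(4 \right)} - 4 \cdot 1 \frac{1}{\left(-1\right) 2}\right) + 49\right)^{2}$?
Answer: $1681$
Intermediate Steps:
$k{\left(A \right)} = - \frac{A}{2} - \frac{A^{2}}{2}$ ($k{\left(A \right)} = - \frac{A A + A}{2} = - \frac{A^{2} + A}{2} = - \frac{A + A^{2}}{2} = - \frac{A}{2} - \frac{A^{2}}{2}$)
$\left(\left(k{\left(4 \right)} - 4 \cdot 1 \frac{1}{\left(-1\right) 2}\right) + 49\right)^{2} = \left(\left(\left(- \frac{1}{2}\right) 4 \left(1 + 4\right) - 4 \cdot 1 \frac{1}{\left(-1\right) 2}\right) + 49\right)^{2} = \left(\left(\left(- \frac{1}{2}\right) 4 \cdot 5 - 4 \cdot 1 \frac{1}{-2}\right) + 49\right)^{2} = \left(\left(-10 - 4 \cdot 1 \left(- \frac{1}{2}\right)\right) + 49\right)^{2} = \left(\left(-10 - -2\right) + 49\right)^{2} = \left(\left(-10 + 2\right) + 49\right)^{2} = \left(-8 + 49\right)^{2} = 41^{2} = 1681$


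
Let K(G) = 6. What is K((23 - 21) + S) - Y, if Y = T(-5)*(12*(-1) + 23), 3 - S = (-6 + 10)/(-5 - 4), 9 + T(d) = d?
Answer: 160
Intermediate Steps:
T(d) = -9 + d
S = 31/9 (S = 3 - (-6 + 10)/(-5 - 4) = 3 - 4/(-9) = 3 - 4*(-1)/9 = 3 - 1*(-4/9) = 3 + 4/9 = 31/9 ≈ 3.4444)
Y = -154 (Y = (-9 - 5)*(12*(-1) + 23) = -14*(-12 + 23) = -14*11 = -154)
K((23 - 21) + S) - Y = 6 - 1*(-154) = 6 + 154 = 160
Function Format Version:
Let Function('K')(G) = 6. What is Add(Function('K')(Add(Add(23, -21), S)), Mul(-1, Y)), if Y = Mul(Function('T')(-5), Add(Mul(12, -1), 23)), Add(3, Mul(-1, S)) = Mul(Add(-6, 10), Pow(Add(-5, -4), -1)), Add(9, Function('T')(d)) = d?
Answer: 160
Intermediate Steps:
Function('T')(d) = Add(-9, d)
S = Rational(31, 9) (S = Add(3, Mul(-1, Mul(Add(-6, 10), Pow(Add(-5, -4), -1)))) = Add(3, Mul(-1, Mul(4, Pow(-9, -1)))) = Add(3, Mul(-1, Mul(4, Rational(-1, 9)))) = Add(3, Mul(-1, Rational(-4, 9))) = Add(3, Rational(4, 9)) = Rational(31, 9) ≈ 3.4444)
Y = -154 (Y = Mul(Add(-9, -5), Add(Mul(12, -1), 23)) = Mul(-14, Add(-12, 23)) = Mul(-14, 11) = -154)
Add(Function('K')(Add(Add(23, -21), S)), Mul(-1, Y)) = Add(6, Mul(-1, -154)) = Add(6, 154) = 160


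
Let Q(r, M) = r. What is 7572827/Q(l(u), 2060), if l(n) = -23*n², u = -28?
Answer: -7572827/18032 ≈ -419.97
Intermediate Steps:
7572827/Q(l(u), 2060) = 7572827/((-23*(-28)²)) = 7572827/((-23*784)) = 7572827/(-18032) = 7572827*(-1/18032) = -7572827/18032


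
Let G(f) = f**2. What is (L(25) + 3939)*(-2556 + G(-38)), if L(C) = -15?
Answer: -4363488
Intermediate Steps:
(L(25) + 3939)*(-2556 + G(-38)) = (-15 + 3939)*(-2556 + (-38)**2) = 3924*(-2556 + 1444) = 3924*(-1112) = -4363488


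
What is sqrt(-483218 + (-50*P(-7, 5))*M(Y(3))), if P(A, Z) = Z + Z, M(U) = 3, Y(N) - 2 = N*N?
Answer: I*sqrt(484718) ≈ 696.22*I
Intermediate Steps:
Y(N) = 2 + N**2 (Y(N) = 2 + N*N = 2 + N**2)
P(A, Z) = 2*Z
sqrt(-483218 + (-50*P(-7, 5))*M(Y(3))) = sqrt(-483218 - 100*5*3) = sqrt(-483218 - 50*10*3) = sqrt(-483218 - 500*3) = sqrt(-483218 - 1500) = sqrt(-484718) = I*sqrt(484718)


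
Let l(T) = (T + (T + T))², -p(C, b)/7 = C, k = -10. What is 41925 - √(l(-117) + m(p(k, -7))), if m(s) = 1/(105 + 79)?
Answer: 41925 - √1042773310/92 ≈ 41574.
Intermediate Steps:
p(C, b) = -7*C
m(s) = 1/184
l(T) = 9*T² (l(T) = (T + 2*T)² = (3*T)² = 9*T²)
41925 - √(l(-117) + m(p(k, -7))) = 41925 - √(9*(-117)² + 1/184) = 41925 - √(9*13689 + 1/184) = 41925 - √(123201 + 1/184) = 41925 - √(22668985/184) = 41925 - √1042773310/92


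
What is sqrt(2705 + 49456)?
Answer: sqrt(52161) ≈ 228.39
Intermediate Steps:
sqrt(2705 + 49456) = sqrt(52161)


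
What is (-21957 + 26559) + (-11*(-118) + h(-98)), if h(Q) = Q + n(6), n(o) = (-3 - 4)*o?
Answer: 5760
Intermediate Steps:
n(o) = -7*o
h(Q) = -42 + Q (h(Q) = Q - 7*6 = Q - 42 = -42 + Q)
(-21957 + 26559) + (-11*(-118) + h(-98)) = (-21957 + 26559) + (-11*(-118) + (-42 - 98)) = 4602 + (1298 - 140) = 4602 + 1158 = 5760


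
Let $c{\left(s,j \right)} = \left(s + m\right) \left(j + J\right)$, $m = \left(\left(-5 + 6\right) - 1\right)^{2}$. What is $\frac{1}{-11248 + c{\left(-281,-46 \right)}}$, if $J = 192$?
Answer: $- \frac{1}{52274} \approx -1.913 \cdot 10^{-5}$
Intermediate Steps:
$m = 0$ ($m = \left(1 - 1\right)^{2} = 0^{2} = 0$)
$c{\left(s,j \right)} = s \left(192 + j\right)$ ($c{\left(s,j \right)} = \left(s + 0\right) \left(j + 192\right) = s \left(192 + j\right)$)
$\frac{1}{-11248 + c{\left(-281,-46 \right)}} = \frac{1}{-11248 - 281 \left(192 - 46\right)} = \frac{1}{-11248 - 41026} = \frac{1}{-52274} = - \frac{1}{52274}$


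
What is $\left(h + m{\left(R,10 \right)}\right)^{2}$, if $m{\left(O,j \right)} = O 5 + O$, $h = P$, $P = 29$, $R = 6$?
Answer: $4225$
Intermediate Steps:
$h = 29$
$m{\left(O,j \right)} = 6 O$ ($m{\left(O,j \right)} = 5 O + O = 6 O$)
$\left(h + m{\left(R,10 \right)}\right)^{2} = \left(29 + 6 \cdot 6\right)^{2} = \left(29 + 36\right)^{2} = 65^{2} = 4225$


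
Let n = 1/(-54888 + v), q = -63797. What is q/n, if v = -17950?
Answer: 4646845886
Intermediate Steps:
n = -1/72838 (n = 1/(-54888 - 17950) = 1/(-72838) = -1/72838 ≈ -1.3729e-5)
q/n = -63797/(-1/72838) = -63797*(-72838) = 4646845886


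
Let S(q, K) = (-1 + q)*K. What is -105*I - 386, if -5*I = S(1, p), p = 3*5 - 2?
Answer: -386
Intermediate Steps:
p = 13 (p = 15 - 2 = 13)
S(q, K) = K*(-1 + q)
I = 0 (I = -13*(-1 + 1)/5 = -13*0/5 = -⅕*0 = 0)
-105*I - 386 = -105*0 - 386 = 0 - 386 = -386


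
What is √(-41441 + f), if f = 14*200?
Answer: I*√38641 ≈ 196.57*I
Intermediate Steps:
f = 2800
√(-41441 + f) = √(-41441 + 2800) = √(-38641) = I*√38641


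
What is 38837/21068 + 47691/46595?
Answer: 2814364003/981663460 ≈ 2.8669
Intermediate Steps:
38837/21068 + 47691/46595 = 2814364003/981663460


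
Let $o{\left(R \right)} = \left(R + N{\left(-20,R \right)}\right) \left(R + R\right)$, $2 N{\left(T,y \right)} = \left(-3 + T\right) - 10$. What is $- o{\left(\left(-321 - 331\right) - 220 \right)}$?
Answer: $-1549544$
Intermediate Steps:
$N{\left(T,y \right)} = - \frac{13}{2} + \frac{T}{2}$ ($N{\left(T,y \right)} = \frac{\left(-3 + T\right) - 10}{2} = \frac{-13 + T}{2} = - \frac{13}{2} + \frac{T}{2}$)
$o{\left(R \right)} = 2 R \left(- \frac{33}{2} + R\right)$ ($o{\left(R \right)} = \left(R + \left(- \frac{13}{2} + \frac{1}{2} \left(-20\right)\right)\right) \left(R + R\right) = \left(R - \frac{33}{2}\right) 2 R = \left(- \frac{33}{2} + R\right) 2 R = 2 R \left(- \frac{33}{2} + R\right)$)
$- o{\left(\left(-321 - 331\right) - 220 \right)} = - \left(\left(-321 - 331\right) - 220\right) \left(-33 + 2 \left(\left(-321 - 331\right) - 220\right)\right) = - \left(-652 - 220\right) \left(-33 + 2 \left(-652 - 220\right)\right) = - \left(-872\right) \left(-33 + 2 \left(-872\right)\right) = - \left(-872\right) \left(-33 - 1744\right) = - \left(-872\right) \left(-1777\right) = \left(-1\right) 1549544 = -1549544$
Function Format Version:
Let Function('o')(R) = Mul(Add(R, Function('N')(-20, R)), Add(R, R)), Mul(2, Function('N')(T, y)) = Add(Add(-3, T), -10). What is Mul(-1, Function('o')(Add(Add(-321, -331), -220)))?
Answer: -1549544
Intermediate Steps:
Function('N')(T, y) = Add(Rational(-13, 2), Mul(Rational(1, 2), T)) (Function('N')(T, y) = Mul(Rational(1, 2), Add(Add(-3, T), -10)) = Mul(Rational(1, 2), Add(-13, T)) = Add(Rational(-13, 2), Mul(Rational(1, 2), T)))
Function('o')(R) = Mul(2, R, Add(Rational(-33, 2), R)) (Function('o')(R) = Mul(Add(R, Add(Rational(-13, 2), Mul(Rational(1, 2), -20))), Add(R, R)) = Mul(Add(R, Add(Rational(-13, 2), -10)), Mul(2, R)) = Mul(Add(R, Rational(-33, 2)), Mul(2, R)) = Mul(Add(Rational(-33, 2), R), Mul(2, R)) = Mul(2, R, Add(Rational(-33, 2), R)))
Mul(-1, Function('o')(Add(Add(-321, -331), -220))) = Mul(-1, Mul(Add(Add(-321, -331), -220), Add(-33, Mul(2, Add(Add(-321, -331), -220))))) = Mul(-1, Mul(Add(-652, -220), Add(-33, Mul(2, Add(-652, -220))))) = Mul(-1, Mul(-872, Add(-33, Mul(2, -872)))) = Mul(-1, Mul(-872, Add(-33, -1744))) = Mul(-1, Mul(-872, -1777)) = Mul(-1, 1549544) = -1549544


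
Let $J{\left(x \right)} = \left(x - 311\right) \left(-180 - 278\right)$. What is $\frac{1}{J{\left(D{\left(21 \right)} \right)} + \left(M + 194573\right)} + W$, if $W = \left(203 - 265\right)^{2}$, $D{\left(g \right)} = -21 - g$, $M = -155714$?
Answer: $\frac{770848853}{200533} \approx 3844.0$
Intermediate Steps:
$J{\left(x \right)} = 142438 - 458 x$ ($J{\left(x \right)} = \left(-311 + x\right) \left(-458\right) = 142438 - 458 x$)
$W = 3844$ ($W = \left(-62\right)^{2} = 3844$)
$\frac{1}{J{\left(D{\left(21 \right)} \right)} + \left(M + 194573\right)} + W = \frac{1}{\left(142438 - 458 \left(-21 - 21\right)\right) + \left(-155714 + 194573\right)} + 3844 = \frac{1}{\left(142438 - 458 \left(-21 - 21\right)\right) + 38859} + 3844 = \frac{1}{\left(142438 - -19236\right) + 38859} + 3844 = \frac{1}{\left(142438 + 19236\right) + 38859} + 3844 = \frac{1}{161674 + 38859} + 3844 = \frac{1}{200533} + 3844 = \frac{770848853}{200533}$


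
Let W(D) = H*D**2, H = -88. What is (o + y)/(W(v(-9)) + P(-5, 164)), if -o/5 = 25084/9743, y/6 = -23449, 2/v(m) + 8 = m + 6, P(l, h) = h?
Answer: -7539988841/8632298 ≈ -873.46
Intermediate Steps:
v(m) = 2/(-2 + m) (v(m) = 2/(-8 + (m + 6)) = 2/(-8 + (6 + m)) = 2/(-2 + m))
y = -140694 (y = 6*(-23449) = -140694)
W(D) = -88*D**2
o = -125420/9743 ≈ -12.873
(o + y)/(W(v(-9)) + P(-5, 164)) = (-125420/9743 - 140694)/(-88*4/(-2 - 9)**2 + 164) = -1370907062/(9743*(-88*(2/(-11))**2 + 164)) = -1370907062/(9743*(-88*(2*(-1/11))**2 + 164)) = -1370907062/(9743*(-88*(-2/11)**2 + 164)) = -1370907062/(9743*(-88*4/121 + 164)) = -1370907062/(9743*(-32/11 + 164)) = -1370907062/(9743*1772/11) = -1370907062/9743*11/1772 = -7539988841/8632298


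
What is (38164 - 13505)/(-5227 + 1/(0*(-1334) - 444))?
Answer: -10948596/2320789 ≈ -4.7176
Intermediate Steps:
(38164 - 13505)/(-5227 + 1/(0*(-1334) - 444)) = 24659/(-5227 + 1/(0 - 444)) = 24659/(-5227 + 1/(-444)) = 24659/(-5227 - 1/444) = 24659/(-2320789/444) = 24659*(-444/2320789) = -10948596/2320789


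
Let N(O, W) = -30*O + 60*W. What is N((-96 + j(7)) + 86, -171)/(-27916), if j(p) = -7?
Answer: 4875/13958 ≈ 0.34926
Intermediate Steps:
N((-96 + j(7)) + 86, -171)/(-27916) = (-30*((-96 - 7) + 86) + 60*(-171))/(-27916) = (-30*(-103 + 86) - 10260)*(-1/27916) = (-30*(-17) - 10260)*(-1/27916) = (510 - 10260)*(-1/27916) = -9750*(-1/27916) = 4875/13958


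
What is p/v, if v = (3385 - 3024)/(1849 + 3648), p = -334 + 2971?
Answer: 14495589/361 ≈ 40154.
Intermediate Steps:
p = 2637
v = 361/5497 ≈ 0.065672
p/v = 2637/(361/5497) = 2637*(5497/361) = 14495589/361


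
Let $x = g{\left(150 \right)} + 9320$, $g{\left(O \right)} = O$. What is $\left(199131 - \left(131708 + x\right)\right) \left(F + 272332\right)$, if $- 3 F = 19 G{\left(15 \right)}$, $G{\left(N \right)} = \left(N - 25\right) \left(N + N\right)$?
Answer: $15892567096$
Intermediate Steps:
$G{\left(N \right)} = 2 N \left(-25 + N\right)$ ($G{\left(N \right)} = \left(-25 + N\right) 2 N = 2 N \left(-25 + N\right)$)
$F = 1900$ ($F = - \frac{19 \cdot 2 \cdot 15 \left(-25 + 15\right)}{3} = - \frac{19 \cdot 2 \cdot 15 \left(-10\right)}{3} = - \frac{19 \left(-300\right)}{3} = \left(- \frac{1}{3}\right) \left(-5700\right) = 1900$)
$x = 9470$ ($x = 150 + 9320 = 9470$)
$\left(199131 - \left(131708 + x\right)\right) \left(F + 272332\right) = \left(199131 - 141178\right) \left(1900 + 272332\right) = \left(199131 - 141178\right) 274232 = 57953 \cdot 274232 = 15892567096$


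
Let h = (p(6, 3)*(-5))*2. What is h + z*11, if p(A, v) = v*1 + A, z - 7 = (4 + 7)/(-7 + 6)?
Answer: -134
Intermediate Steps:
z = -4 (z = 7 + (4 + 7)/(-7 + 6) = 7 + 11/(-1) = 7 + 11*(-1) = 7 - 11 = -4)
p(A, v) = A + v (p(A, v) = v + A = A + v)
h = -90 (h = ((6 + 3)*(-5))*2 = (9*(-5))*2 = -45*2 = -90)
h + z*11 = -90 - 4*11 = -90 - 44 = -134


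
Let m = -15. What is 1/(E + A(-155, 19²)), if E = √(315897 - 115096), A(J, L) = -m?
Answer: -15/200576 + √200801/200576 ≈ 0.0021593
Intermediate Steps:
A(J, L) = 15 (A(J, L) = -1*(-15) = 15)
E = √200801 ≈ 448.11
1/(E + A(-155, 19²)) = 1/(√200801 + 15) = 1/(15 + √200801)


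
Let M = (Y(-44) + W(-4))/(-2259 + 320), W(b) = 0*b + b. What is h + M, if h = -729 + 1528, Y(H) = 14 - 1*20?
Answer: 1549271/1939 ≈ 799.00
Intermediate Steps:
W(b) = b (W(b) = 0 + b = b)
Y(H) = -6 (Y(H) = 14 - 20 = -6)
h = 799
M = 10/1939 (M = (-6 - 4)/(-2259 + 320) = -10/(-1939) = -10*(-1/1939) = 10/1939 ≈ 0.0051573)
h + M = 799 + 10/1939 = 1549271/1939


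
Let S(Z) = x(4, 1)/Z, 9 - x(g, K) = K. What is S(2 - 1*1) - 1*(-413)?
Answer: 421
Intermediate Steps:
x(g, K) = 9 - K
S(Z) = 8/Z (S(Z) = (9 - 1*1)/Z = (9 - 1)/Z = 8/Z)
S(2 - 1*1) - 1*(-413) = 8/(2 - 1*1) - 1*(-413) = 8/(2 - 1) + 413 = 8/1 + 413 = 8*1 + 413 = 8 + 413 = 421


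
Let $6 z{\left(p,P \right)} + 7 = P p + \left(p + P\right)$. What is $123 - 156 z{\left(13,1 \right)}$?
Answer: $-397$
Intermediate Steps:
$z{\left(p,P \right)} = - \frac{7}{6} + \frac{P}{6} + \frac{p}{6} + \frac{P p}{6}$ ($z{\left(p,P \right)} = - \frac{7}{6} + \frac{P p + \left(p + P\right)}{6} = - \frac{7}{6} + \frac{P p + \left(P + p\right)}{6} = - \frac{7}{6} + \frac{P + p + P p}{6} = - \frac{7}{6} + \left(\frac{P}{6} + \frac{p}{6} + \frac{P p}{6}\right) = - \frac{7}{6} + \frac{P}{6} + \frac{p}{6} + \frac{P p}{6}$)
$123 - 156 z{\left(13,1 \right)} = 123 - 156 \left(- \frac{7}{6} + \frac{1}{6} \cdot 1 + \frac{1}{6} \cdot 13 + \frac{1}{6} \cdot 1 \cdot 13\right) = 123 - 156 \left(- \frac{7}{6} + \frac{1}{6} + \frac{13}{6} + \frac{13}{6}\right) = 123 - 520 = -397$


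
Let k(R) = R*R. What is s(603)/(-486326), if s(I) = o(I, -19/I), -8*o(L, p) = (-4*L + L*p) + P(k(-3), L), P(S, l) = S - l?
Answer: -3025/3890608 ≈ -0.00077751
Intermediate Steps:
k(R) = R²
o(L, p) = -9/8 + 5*L/8 - L*p/8 (o(L, p) = -((-4*L + L*p) + ((-3)² - L))/8 = -((-4*L + L*p) + (9 - L))/8 = -(9 - 5*L + L*p)/8 = -9/8 + 5*L/8 - L*p/8)
s(I) = 5/4 + 5*I/8 (s(I) = -9/8 + 5*I/8 - I*(-19/I)/8 = -9/8 + 5*I/8 + 19/8 = 5/4 + 5*I/8)
s(603)/(-486326) = (5/4 + (5/8)*603)/(-486326) = (5/4 + 3015/8)*(-1/486326) = (3025/8)*(-1/486326) = -3025/3890608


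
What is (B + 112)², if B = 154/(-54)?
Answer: 8684809/729 ≈ 11913.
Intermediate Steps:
B = -77/27 (B = 154*(-1/54) = -77/27 ≈ -2.8519)
(B + 112)² = (-77/27 + 112)² = (2947/27)² = 8684809/729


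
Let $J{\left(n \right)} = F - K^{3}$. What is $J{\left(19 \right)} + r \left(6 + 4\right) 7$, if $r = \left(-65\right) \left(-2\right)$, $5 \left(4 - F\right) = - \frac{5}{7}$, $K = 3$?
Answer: $\frac{63540}{7} \approx 9077.1$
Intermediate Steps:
$F = \frac{29}{7}$ ($F = 4 - \frac{\left(-5\right) \frac{1}{7}}{5} = 4 - - \frac{1}{7} = 4 + \frac{1}{7} = \frac{29}{7} \approx 4.1429$)
$J{\left(n \right)} = - \frac{160}{7}$ ($J{\left(n \right)} = \frac{29}{7} - 3^{3} = \frac{29}{7} - 27 = - \frac{160}{7}$)
$r = 130$
$J{\left(19 \right)} + r \left(6 + 4\right) 7 = - \frac{160}{7} + 130 \left(6 + 4\right) 7 = - \frac{160}{7} + 130 \cdot 10 \cdot 7 = - \frac{160}{7} + 130 \cdot 70 = - \frac{160}{7} + 9100 = \frac{63540}{7}$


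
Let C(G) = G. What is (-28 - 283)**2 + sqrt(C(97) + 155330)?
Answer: 96721 + sqrt(155427) ≈ 97115.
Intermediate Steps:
(-28 - 283)**2 + sqrt(C(97) + 155330) = (-28 - 283)**2 + sqrt(97 + 155330) = (-311)**2 + sqrt(155427) = 96721 + sqrt(155427)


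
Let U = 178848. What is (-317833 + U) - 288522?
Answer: -427507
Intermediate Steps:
(-317833 + U) - 288522 = (-317833 + 178848) - 288522 = -138985 - 288522 = -427507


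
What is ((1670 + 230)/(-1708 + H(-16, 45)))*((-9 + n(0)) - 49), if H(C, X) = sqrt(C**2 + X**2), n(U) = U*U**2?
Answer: 188221600/2914983 + 110200*sqrt(2281)/2914983 ≈ 66.376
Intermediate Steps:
n(U) = U**3
((1670 + 230)/(-1708 + H(-16, 45)))*((-9 + n(0)) - 49) = ((1670 + 230)/(-1708 + sqrt((-16)**2 + 45**2)))*((-9 + 0**3) - 49) = (1900/(-1708 + sqrt(256 + 2025)))*((-9 + 0) - 49) = (1900/(-1708 + sqrt(2281)))*(-9 - 49) = (1900/(-1708 + sqrt(2281)))*(-58) = -110200/(-1708 + sqrt(2281))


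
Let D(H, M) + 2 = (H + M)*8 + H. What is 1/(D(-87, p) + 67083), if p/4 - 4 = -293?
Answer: 1/57050 ≈ 1.7528e-5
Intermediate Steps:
p = -1156 (p = 16 + 4*(-293) = 16 - 1172 = -1156)
D(H, M) = -2 + 8*M + 9*H (D(H, M) = -2 + ((H + M)*8 + H) = -2 + ((8*H + 8*M) + H) = -2 + (8*M + 9*H) = -2 + 8*M + 9*H)
1/(D(-87, p) + 67083) = 1/((-2 + 8*(-1156) + 9*(-87)) + 67083) = 1/((-2 - 9248 - 783) + 67083) = 1/(-10033 + 67083) = 1/57050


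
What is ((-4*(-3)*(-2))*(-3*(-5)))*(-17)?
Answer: 6120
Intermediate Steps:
((-4*(-3)*(-2))*(-3*(-5)))*(-17) = ((12*(-2))*15)*(-17) = -24*15*(-17) = -360*(-17) = 6120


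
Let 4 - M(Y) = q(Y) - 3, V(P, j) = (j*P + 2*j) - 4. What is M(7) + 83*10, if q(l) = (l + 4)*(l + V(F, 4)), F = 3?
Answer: 584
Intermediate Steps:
V(P, j) = -4 + 2*j + P*j (V(P, j) = (P*j + 2*j) - 4 = (2*j + P*j) - 4 = -4 + 2*j + P*j)
q(l) = (4 + l)*(16 + l) (q(l) = (l + 4)*(l + (-4 + 2*4 + 3*4)) = (4 + l)*(l + (-4 + 8 + 12)) = (4 + l)*(l + 16) = (4 + l)*(16 + l))
M(Y) = -57 - Y**2 - 20*Y (M(Y) = 4 - ((64 + Y**2 + 20*Y) - 3) = 4 - (61 + Y**2 + 20*Y) = 4 + (-61 - Y**2 - 20*Y) = -57 - Y**2 - 20*Y)
M(7) + 83*10 = (-57 - 1*7**2 - 20*7) + 83*10 = (-57 - 1*49 - 140) + 830 = (-57 - 49 - 140) + 830 = -246 + 830 = 584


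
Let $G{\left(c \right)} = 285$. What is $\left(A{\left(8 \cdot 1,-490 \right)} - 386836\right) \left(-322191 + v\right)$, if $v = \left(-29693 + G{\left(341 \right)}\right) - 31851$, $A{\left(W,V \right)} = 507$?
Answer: $148137855050$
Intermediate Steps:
$v = -61259$ ($v = \left(-29693 + 285\right) - 31851 = -29408 - 31851 = -61259$)
$\left(A{\left(8 \cdot 1,-490 \right)} - 386836\right) \left(-322191 + v\right) = \left(507 - 386836\right) \left(-322191 - 61259\right) = \left(-386329\right) \left(-383450\right) = 148137855050$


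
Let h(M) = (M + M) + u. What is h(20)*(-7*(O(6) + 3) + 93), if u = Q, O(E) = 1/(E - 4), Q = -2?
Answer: 2603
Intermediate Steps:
O(E) = 1/(-4 + E)
u = -2
h(M) = -2 + 2*M (h(M) = (M + M) - 2 = 2*M - 2 = -2 + 2*M)
h(20)*(-7*(O(6) + 3) + 93) = (-2 + 2*20)*(-7*(1/(-4 + 6) + 3) + 93) = (-2 + 40)*(-7*(1/2 + 3) + 93) = 38*(-7*(½ + 3) + 93) = 38*(-7*7/2 + 93) = 38*(-49/2 + 93) = 38*(137/2) = 2603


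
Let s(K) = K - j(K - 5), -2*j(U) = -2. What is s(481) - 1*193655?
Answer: -193175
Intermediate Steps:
j(U) = 1 (j(U) = -½*(-2) = 1)
s(K) = -1 + K (s(K) = K - 1*1 = K - 1 = -1 + K)
s(481) - 1*193655 = (-1 + 481) - 1*193655 = 480 - 193655 = -193175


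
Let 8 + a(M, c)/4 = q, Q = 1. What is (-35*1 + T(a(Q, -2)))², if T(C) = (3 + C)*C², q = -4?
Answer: 10756801225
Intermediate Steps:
a(M, c) = -48 (a(M, c) = -32 + 4*(-4) = -32 - 16 = -48)
T(C) = C²*(3 + C)
(-35*1 + T(a(Q, -2)))² = (-35*1 + (-48)²*(3 - 48))² = (-35 + 2304*(-45))² = (-35 - 103680)² = (-103715)² = 10756801225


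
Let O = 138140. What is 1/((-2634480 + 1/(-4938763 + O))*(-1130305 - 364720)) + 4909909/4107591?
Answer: 92835569405668360491365918/77665502429987543347400775 ≈ 1.1953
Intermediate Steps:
1/((-2634480 + 1/(-4938763 + O))*(-1130305 - 364720)) + 4909909/4107591 = 1/((-2634480 + 1/(-4938763 + 138140))*(-1130305 - 364720)) + 4909909/4107591 = 1/(-2634480 + 1/(-4800623)*(-1495025)) + 4909909*(1/4107591) = -1/1495025/(-2634480 - 1/4800623) + 4909909/4107591 = -1/1495025/(-12647145281041/4800623) + 4909909/4107591 = -4800623/12647145281041*(-1/1495025) + 4909909/4107591 = 4800623/18907798373788321025 + 4909909/4107591 = 92835569405668360491365918/77665502429987543347400775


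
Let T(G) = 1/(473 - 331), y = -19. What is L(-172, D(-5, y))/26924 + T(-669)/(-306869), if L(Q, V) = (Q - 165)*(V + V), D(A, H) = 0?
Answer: -1/43575398 ≈ -2.2949e-8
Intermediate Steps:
L(Q, V) = 2*V*(-165 + Q) (L(Q, V) = (-165 + Q)*(2*V) = 2*V*(-165 + Q))
T(G) = 1/142
L(-172, D(-5, y))/26924 + T(-669)/(-306869) = (2*0*(-165 - 172))/26924 + (1/142)/(-306869) = (2*0*(-337))*(1/26924) + (1/142)*(-1/306869) = 0*(1/26924) - 1/43575398 = 0 - 1/43575398 = -1/43575398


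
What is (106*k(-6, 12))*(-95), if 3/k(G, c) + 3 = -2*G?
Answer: -10070/3 ≈ -3356.7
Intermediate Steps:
k(G, c) = 3/(-3 - 2*G)
(106*k(-6, 12))*(-95) = (106*(-3/(3 + 2*(-6))))*(-95) = (106*(-3/(3 - 12)))*(-95) = (106*(-3/(-9)))*(-95) = (106*(-3*(-⅑)))*(-95) = (106*(⅓))*(-95) = (106/3)*(-95) = -10070/3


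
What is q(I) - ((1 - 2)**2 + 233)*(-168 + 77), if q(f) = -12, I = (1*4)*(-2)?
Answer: 21282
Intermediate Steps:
I = -8 (I = 4*(-2) = -8)
q(I) - ((1 - 2)**2 + 233)*(-168 + 77) = -12 - ((1 - 2)**2 + 233)*(-168 + 77) = -12 - ((-1)**2 + 233)*(-91) = -12 - (1 + 233)*(-91) = -12 - 234*(-91) = -12 - 1*(-21294) = -12 + 21294 = 21282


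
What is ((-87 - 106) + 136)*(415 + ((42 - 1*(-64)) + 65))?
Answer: -33402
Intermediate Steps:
((-87 - 106) + 136)*(415 + ((42 - 1*(-64)) + 65)) = (-193 + 136)*(415 + ((42 + 64) + 65)) = -57*(415 + (106 + 65)) = -57*(415 + 171) = -57*586 = -33402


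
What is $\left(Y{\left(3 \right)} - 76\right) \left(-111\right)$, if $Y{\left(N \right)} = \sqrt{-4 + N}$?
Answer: $8436 - 111 i \approx 8436.0 - 111.0 i$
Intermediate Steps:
$\left(Y{\left(3 \right)} - 76\right) \left(-111\right) = \left(\sqrt{-4 + 3} - 76\right) \left(-111\right) = \left(\sqrt{-1} - 76\right) \left(-111\right) = \left(i - 76\right) \left(-111\right) = \left(-76 + i\right) \left(-111\right) = 8436 - 111 i$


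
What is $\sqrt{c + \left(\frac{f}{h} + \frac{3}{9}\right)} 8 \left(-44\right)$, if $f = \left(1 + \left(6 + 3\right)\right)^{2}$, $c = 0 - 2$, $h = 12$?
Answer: $- \frac{704 \sqrt{15}}{3} \approx -908.86$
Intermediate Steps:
$c = -2$
$f = 100$ ($f = \left(1 + 9\right)^{2} = 10^{2} = 100$)
$\sqrt{c + \left(\frac{f}{h} + \frac{3}{9}\right)} 8 \left(-44\right) = \sqrt{-2 + \left(\frac{100}{12} + \frac{3}{9}\right)} 8 \left(-44\right) = \sqrt{-2 + \left(100 \cdot \frac{1}{12} + 3 \cdot \frac{1}{9}\right)} 8 \left(-44\right) = \sqrt{-2 + \left(\frac{25}{3} + \frac{1}{3}\right)} 8 \left(-44\right) = \sqrt{-2 + \frac{26}{3}} \cdot 8 \left(-44\right) = \sqrt{\frac{20}{3}} \cdot 8 \left(-44\right) = \frac{2 \sqrt{15}}{3} \cdot 8 \left(-44\right) = \frac{16 \sqrt{15}}{3} \left(-44\right) = - \frac{704 \sqrt{15}}{3}$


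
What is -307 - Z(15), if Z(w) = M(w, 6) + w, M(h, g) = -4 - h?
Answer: -303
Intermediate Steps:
Z(w) = -4 (Z(w) = (-4 - w) + w = -4)
-307 - Z(15) = -307 - 1*(-4) = -307 + 4 = -303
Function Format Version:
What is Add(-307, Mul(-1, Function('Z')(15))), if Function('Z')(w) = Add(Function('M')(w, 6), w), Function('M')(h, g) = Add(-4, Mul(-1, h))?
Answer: -303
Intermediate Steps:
Function('Z')(w) = -4 (Function('Z')(w) = Add(Add(-4, Mul(-1, w)), w) = -4)
Add(-307, Mul(-1, Function('Z')(15))) = Add(-307, Mul(-1, -4)) = Add(-307, 4) = -303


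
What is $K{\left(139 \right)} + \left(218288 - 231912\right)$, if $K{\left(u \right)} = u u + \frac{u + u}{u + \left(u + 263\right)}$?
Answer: $\frac{3082355}{541} \approx 5697.5$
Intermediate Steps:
$K{\left(u \right)} = u^{2} + \frac{2 u}{263 + 2 u}$ ($K{\left(u \right)} = u^{2} + \frac{2 u}{u + \left(263 + u\right)} = u^{2} + \frac{2 u}{263 + 2 u}$)
$K{\left(139 \right)} + \left(218288 - 231912\right) = \frac{139 \left(2 + 2 \cdot 139^{2} + 263 \cdot 139\right)}{263 + 2 \cdot 139} + \left(218288 - 231912\right) = \frac{139 \left(2 + 2 \cdot 19321 + 36557\right)}{263 + 278} - 13624 = \frac{139 \left(2 + 38642 + 36557\right)}{541} - 13624 = 139 \cdot \frac{1}{541} \cdot 75201 - 13624 = \frac{10452939}{541} - 13624 = \frac{3082355}{541}$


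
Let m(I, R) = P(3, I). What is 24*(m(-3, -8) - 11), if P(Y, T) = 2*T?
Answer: -408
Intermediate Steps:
m(I, R) = 2*I
24*(m(-3, -8) - 11) = 24*(2*(-3) - 11) = 24*(-6 - 11) = 24*(-17) = -408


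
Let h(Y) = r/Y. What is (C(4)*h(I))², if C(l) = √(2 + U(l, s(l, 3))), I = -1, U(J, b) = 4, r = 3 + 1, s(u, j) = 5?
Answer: 96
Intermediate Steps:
r = 4
h(Y) = 4/Y
C(l) = √6 (C(l) = √(2 + 4) = √6)
(C(4)*h(I))² = (√6*(4/(-1)))² = (√6*(4*(-1)))² = (√6*(-4))² = (-4*√6)² = 96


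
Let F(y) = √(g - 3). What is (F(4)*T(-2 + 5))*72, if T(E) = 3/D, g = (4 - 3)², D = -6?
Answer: -36*I*√2 ≈ -50.912*I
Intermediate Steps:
g = 1 (g = 1² = 1)
T(E) = -½ (T(E) = 3/(-6) = 3*(-⅙) = -½)
F(y) = I*√2 (F(y) = √(1 - 3) = √(-2) = I*√2)
(F(4)*T(-2 + 5))*72 = ((I*√2)*(-½))*72 = -I*√2/2*72 = -36*I*√2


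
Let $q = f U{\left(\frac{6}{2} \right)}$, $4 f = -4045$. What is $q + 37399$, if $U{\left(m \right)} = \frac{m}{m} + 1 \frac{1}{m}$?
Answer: $\frac{108152}{3} \approx 36051.0$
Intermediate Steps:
$U{\left(m \right)} = 1 + \frac{1}{m}$
$f = - \frac{4045}{4}$ ($f = \frac{1}{4} \left(-4045\right) = - \frac{4045}{4} \approx -1011.3$)
$q = - \frac{4045}{3}$ ($q = - \frac{4045 \frac{1 + \frac{6}{2}}{6 \cdot \frac{1}{2}}}{4} = - \frac{4045 \frac{1 + 6 \cdot \frac{1}{2}}{6 \cdot \frac{1}{2}}}{4} = - \frac{4045 \frac{1 + 3}{3}}{4} = - \frac{4045 \cdot \frac{1}{3} \cdot 4}{4} = \left(- \frac{4045}{4}\right) \frac{4}{3} = - \frac{4045}{3} \approx -1348.3$)
$q + 37399 = - \frac{4045}{3} + 37399 = \frac{108152}{3}$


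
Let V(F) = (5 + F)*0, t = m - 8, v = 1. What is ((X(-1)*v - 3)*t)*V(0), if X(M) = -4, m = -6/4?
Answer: 0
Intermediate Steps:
m = -3/2 (m = -6*¼ = -3/2 ≈ -1.5000)
t = -19/2 (t = -3/2 - 8 = -19/2 ≈ -9.5000)
V(F) = 0
((X(-1)*v - 3)*t)*V(0) = ((-4*1 - 3)*(-19/2))*0 = ((-4 - 3)*(-19/2))*0 = -7*(-19/2)*0 = (133/2)*0 = 0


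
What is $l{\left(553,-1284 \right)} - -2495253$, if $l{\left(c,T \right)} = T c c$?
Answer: $-390163503$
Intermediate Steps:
$l{\left(c,T \right)} = T c^{2}$
$l{\left(553,-1284 \right)} - -2495253 = - 1284 \cdot 553^{2} - -2495253 = \left(-1284\right) 305809 + 2495253 = -392658756 + 2495253 = -390163503$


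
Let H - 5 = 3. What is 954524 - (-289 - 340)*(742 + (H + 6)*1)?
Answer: 1430048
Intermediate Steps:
H = 8 (H = 5 + 3 = 8)
954524 - (-289 - 340)*(742 + (H + 6)*1) = 954524 - (-289 - 340)*(742 + (8 + 6)*1) = 954524 - (-629)*(742 + 14*1) = 954524 - (-629)*(742 + 14) = 954524 - (-629)*756 = 954524 - 1*(-475524) = 954524 + 475524 = 1430048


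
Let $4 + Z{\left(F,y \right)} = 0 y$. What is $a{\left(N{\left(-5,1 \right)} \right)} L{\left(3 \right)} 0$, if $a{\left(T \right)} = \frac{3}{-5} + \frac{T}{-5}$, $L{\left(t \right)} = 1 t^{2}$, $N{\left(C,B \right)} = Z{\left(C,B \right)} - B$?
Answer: $0$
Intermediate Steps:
$Z{\left(F,y \right)} = -4$ ($Z{\left(F,y \right)} = -4 + 0 y = -4 + 0 = -4$)
$N{\left(C,B \right)} = -4 - B$
$L{\left(t \right)} = t^{2}$
$a{\left(T \right)} = - \frac{3}{5} - \frac{T}{5}$ ($a{\left(T \right)} = 3 \left(- \frac{1}{5}\right) + T \left(- \frac{1}{5}\right) = - \frac{3}{5} - \frac{T}{5}$)
$a{\left(N{\left(-5,1 \right)} \right)} L{\left(3 \right)} 0 = \left(- \frac{3}{5} - \frac{-4 - 1}{5}\right) 3^{2} \cdot 0 = \left(- \frac{3}{5} - \frac{-4 - 1}{5}\right) 9 \cdot 0 = \left(- \frac{3}{5} - -1\right) 9 \cdot 0 = \left(- \frac{3}{5} + 1\right) 9 \cdot 0 = \frac{2}{5} \cdot 9 \cdot 0 = \frac{18}{5} \cdot 0 = 0$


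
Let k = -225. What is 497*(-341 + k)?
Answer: -281302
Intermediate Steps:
497*(-341 + k) = 497*(-341 - 225) = 497*(-566) = -281302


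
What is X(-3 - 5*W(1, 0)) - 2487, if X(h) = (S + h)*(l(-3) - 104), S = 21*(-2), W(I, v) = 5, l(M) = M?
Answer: 5003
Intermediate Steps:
S = -42
X(h) = 4494 - 107*h (X(h) = (-42 + h)*(-3 - 104) = (-42 + h)*(-107) = 4494 - 107*h)
X(-3 - 5*W(1, 0)) - 2487 = (4494 - 107*(-3 - 5*5)) - 2487 = (4494 - 107*(-3 - 25)) - 2487 = (4494 - 107*(-28)) - 2487 = (4494 + 2996) - 2487 = 7490 - 2487 = 5003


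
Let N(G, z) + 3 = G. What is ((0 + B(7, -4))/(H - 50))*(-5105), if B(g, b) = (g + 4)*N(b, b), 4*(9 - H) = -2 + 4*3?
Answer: -786170/87 ≈ -9036.4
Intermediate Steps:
H = 13/2 (H = 9 - (-2 + 4*3)/4 = 9 - (-2 + 12)/4 = 9 - ¼*10 = 9 - 5/2 = 13/2 ≈ 6.5000)
N(G, z) = -3 + G
B(g, b) = (-3 + b)*(4 + g) (B(g, b) = (g + 4)*(-3 + b) = (4 + g)*(-3 + b) = (-3 + b)*(4 + g))
((0 + B(7, -4))/(H - 50))*(-5105) = ((0 + (-3 - 4)*(4 + 7))/(13/2 - 50))*(-5105) = ((0 - 7*11)/(-87/2))*(-5105) = ((0 - 77)*(-2/87))*(-5105) = -77*(-2/87)*(-5105) = (154/87)*(-5105) = -786170/87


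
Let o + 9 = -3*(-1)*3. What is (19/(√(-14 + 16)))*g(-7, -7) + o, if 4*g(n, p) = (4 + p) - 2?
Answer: -95*√2/8 ≈ -16.794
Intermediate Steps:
g(n, p) = ½ + p/4 (g(n, p) = ((4 + p) - 2)/4 = (2 + p)/4 = ½ + p/4)
o = 0 (o = -9 - 3*(-1)*3 = -9 + 3*3 = -9 + 9 = 0)
(19/(√(-14 + 16)))*g(-7, -7) + o = (19/(√(-14 + 16)))*(½ + (¼)*(-7)) + 0 = (19/(√2))*(½ - 7/4) + 0 = (19*(√2/2))*(-5/4) + 0 = (19*√2/2)*(-5/4) + 0 = -95*√2/8 + 0 = -95*√2/8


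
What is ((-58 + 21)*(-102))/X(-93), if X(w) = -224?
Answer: -1887/112 ≈ -16.848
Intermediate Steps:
((-58 + 21)*(-102))/X(-93) = ((-58 + 21)*(-102))/(-224) = -37*(-102)*(-1/224) = 3774*(-1/224) = -1887/112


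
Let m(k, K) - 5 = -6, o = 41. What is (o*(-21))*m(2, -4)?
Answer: 861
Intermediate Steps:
m(k, K) = -1 (m(k, K) = 5 - 6 = -1)
(o*(-21))*m(2, -4) = (41*(-21))*(-1) = -861*(-1) = 861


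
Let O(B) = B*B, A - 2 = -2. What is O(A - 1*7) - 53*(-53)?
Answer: 2858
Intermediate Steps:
A = 0 (A = 2 - 2 = 0)
O(B) = B²
O(A - 1*7) - 53*(-53) = (0 - 1*7)² - 53*(-53) = (0 - 7)² + 2809 = (-7)² + 2809 = 49 + 2809 = 2858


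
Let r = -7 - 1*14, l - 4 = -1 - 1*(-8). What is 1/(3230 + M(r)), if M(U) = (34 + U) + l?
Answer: 1/3254 ≈ 0.00030731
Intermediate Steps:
l = 11 (l = 4 + (-1 - 1*(-8)) = 4 + (-1 + 8) = 4 + 7 = 11)
r = -21 (r = -7 - 14 = -21)
M(U) = 45 + U (M(U) = (34 + U) + 11 = 45 + U)
1/(3230 + M(r)) = 1/(3230 + (45 - 21)) = 1/(3230 + 24) = 1/3254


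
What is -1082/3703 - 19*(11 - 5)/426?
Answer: -147179/262913 ≈ -0.55980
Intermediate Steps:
-1082/3703 - 19*(11 - 5)/426 = -1082*1/3703 - 19*6*(1/426) = -1082/3703 - 114*1/426 = -1082/3703 - 19/71 = -147179/262913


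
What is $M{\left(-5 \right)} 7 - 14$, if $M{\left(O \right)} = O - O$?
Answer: $-14$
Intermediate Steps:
$M{\left(O \right)} = 0$
$M{\left(-5 \right)} 7 - 14 = 0 \cdot 7 - 14 = 0 - 14 = -14$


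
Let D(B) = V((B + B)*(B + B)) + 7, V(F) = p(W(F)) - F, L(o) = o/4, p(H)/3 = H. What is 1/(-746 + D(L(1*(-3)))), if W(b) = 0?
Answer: -4/2965 ≈ -0.0013491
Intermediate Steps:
p(H) = 3*H
L(o) = o/4 (L(o) = o*(¼) = o/4)
V(F) = -F (V(F) = 3*0 - F = 0 - F = -F)
D(B) = 7 - 4*B² (D(B) = -(B + B)*(B + B) + 7 = -2*B*2*B + 7 = -4*B² + 7 = 7 - 4*B²)
1/(-746 + D(L(1*(-3)))) = 1/(-746 + (7 - 4*((1*(-3))/4)²)) = 1/(-746 + (7 - 4*((¼)*(-3))²)) = 1/(-746 + (7 - 4*(-¾)²)) = 1/(-746 + (7 - 4*9/16)) = 1/(-746 + (7 - 9/4)) = 1/(-746 + 19/4) = 1/(-2965/4) = -4/2965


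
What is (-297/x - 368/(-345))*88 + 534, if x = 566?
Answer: 2469274/4245 ≈ 581.69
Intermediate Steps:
(-297/x - 368/(-345))*88 + 534 = (-297/566 - 368/(-345))*88 + 534 = (-297*1/566 - 368*(-1/345))*88 + 534 = (-297/566 + 16/15)*88 + 534 = (4601/8490)*88 + 534 = 202444/4245 + 534 = 2469274/4245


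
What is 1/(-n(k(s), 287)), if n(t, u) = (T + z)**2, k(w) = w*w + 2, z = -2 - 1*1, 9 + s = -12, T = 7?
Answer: -1/16 ≈ -0.062500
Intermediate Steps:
s = -21 (s = -9 - 12 = -21)
z = -3 (z = -2 - 1 = -3)
k(w) = 2 + w**2 (k(w) = w**2 + 2 = 2 + w**2)
n(t, u) = 16 (n(t, u) = (7 - 3)**2 = 4**2 = 16)
1/(-n(k(s), 287)) = 1/(-1*16) = 1/(-16) = -1/16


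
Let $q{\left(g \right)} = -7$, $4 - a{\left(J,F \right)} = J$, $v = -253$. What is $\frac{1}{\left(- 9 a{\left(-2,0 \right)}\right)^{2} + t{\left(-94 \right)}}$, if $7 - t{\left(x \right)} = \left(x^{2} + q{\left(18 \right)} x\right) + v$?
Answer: $- \frac{1}{6318} \approx -0.00015828$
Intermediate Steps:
$a{\left(J,F \right)} = 4 - J$
$t{\left(x \right)} = 260 - x^{2} + 7 x$ ($t{\left(x \right)} = 7 - \left(\left(x^{2} - 7 x\right) - 253\right) = 7 - \left(-253 + x^{2} - 7 x\right) = 7 + \left(253 - x^{2} + 7 x\right) = 260 - x^{2} + 7 x$)
$\frac{1}{\left(- 9 a{\left(-2,0 \right)}\right)^{2} + t{\left(-94 \right)}} = \frac{1}{\left(- 9 \left(4 - -2\right)\right)^{2} + \left(260 - \left(-94\right)^{2} + 7 \left(-94\right)\right)} = \frac{1}{\left(- 9 \left(4 + 2\right)\right)^{2} - 9234} = \frac{1}{\left(\left(-9\right) 6\right)^{2} - 9234} = \frac{1}{\left(-54\right)^{2} - 9234} = \frac{1}{2916 - 9234} = \frac{1}{-6318} = - \frac{1}{6318}$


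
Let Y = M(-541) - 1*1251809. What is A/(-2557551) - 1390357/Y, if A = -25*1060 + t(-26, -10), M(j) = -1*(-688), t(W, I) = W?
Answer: 1196365390451/1066601921557 ≈ 1.1217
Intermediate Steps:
M(j) = 688
A = -26526 (A = -25*1060 - 26 = -26500 - 26 = -26526)
Y = -1251121 (Y = 688 - 1*1251809 = 688 - 1251809 = -1251121)
A/(-2557551) - 1390357/Y = -26526/(-2557551) - 1390357/(-1251121) = -26526*(-1/2557551) - 1390357*(-1/1251121) = 8842/852517 + 1390357/1251121 = 1196365390451/1066601921557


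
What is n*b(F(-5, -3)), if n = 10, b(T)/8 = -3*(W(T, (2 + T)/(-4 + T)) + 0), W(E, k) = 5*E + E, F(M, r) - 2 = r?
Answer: 1440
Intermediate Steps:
F(M, r) = 2 + r
W(E, k) = 6*E
b(T) = -144*T (b(T) = 8*(-3*(6*T + 0)) = 8*(-18*T) = -144*T)
n*b(F(-5, -3)) = 10*(-144*(2 - 3)) = 10*(-144*(-1)) = 10*144 = 1440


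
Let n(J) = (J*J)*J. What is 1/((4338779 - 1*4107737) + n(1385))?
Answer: 1/2656972667 ≈ 3.7637e-10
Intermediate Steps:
n(J) = J**3 (n(J) = J**2*J = J**3)
1/((4338779 - 1*4107737) + n(1385)) = 1/((4338779 - 1*4107737) + 1385**3) = 1/((4338779 - 4107737) + 2656741625) = 1/(231042 + 2656741625) = 1/2656972667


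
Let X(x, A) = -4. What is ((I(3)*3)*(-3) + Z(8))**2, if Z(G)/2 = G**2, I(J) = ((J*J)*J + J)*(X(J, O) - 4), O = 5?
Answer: 5234944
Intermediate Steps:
I(J) = -8*J - 8*J**3 (I(J) = ((J*J)*J + J)*(-4 - 4) = (J**2*J + J)*(-8) = (J**3 + J)*(-8) = (J + J**3)*(-8) = -8*J - 8*J**3)
Z(G) = 2*G**2
((I(3)*3)*(-3) + Z(8))**2 = ((-8*3*(1 + 3**2)*3)*(-3) + 2*8**2)**2 = ((-8*3*(1 + 9)*3)*(-3) + 2*64)**2 = ((-8*3*10*3)*(-3) + 128)**2 = (-240*3*(-3) + 128)**2 = (-720*(-3) + 128)**2 = (2160 + 128)**2 = 2288**2 = 5234944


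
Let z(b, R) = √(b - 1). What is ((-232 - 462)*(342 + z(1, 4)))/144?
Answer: -6593/4 ≈ -1648.3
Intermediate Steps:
z(b, R) = √(-1 + b)
((-232 - 462)*(342 + z(1, 4)))/144 = ((-232 - 462)*(342 + √(-1 + 1)))/144 = -694*(342 + √0)*(1/144) = -694*(342 + 0)*(1/144) = -694*342*(1/144) = -237348*1/144 = -6593/4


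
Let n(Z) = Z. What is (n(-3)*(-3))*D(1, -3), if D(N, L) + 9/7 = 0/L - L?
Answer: 108/7 ≈ 15.429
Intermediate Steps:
D(N, L) = -9/7 - L (D(N, L) = -9/7 + (0/L - L) = -9/7 + (0 - L) = -9/7 - L)
(n(-3)*(-3))*D(1, -3) = (-3*(-3))*(-9/7 - 1*(-3)) = 9*(-9/7 + 3) = 9*(12/7) = 108/7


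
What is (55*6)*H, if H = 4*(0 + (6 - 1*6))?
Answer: 0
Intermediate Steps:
H = 0 (H = 4*(0 + (6 - 6)) = 4*(0 + 0) = 4*0 = 0)
(55*6)*H = (55*6)*0 = 330*0 = 0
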